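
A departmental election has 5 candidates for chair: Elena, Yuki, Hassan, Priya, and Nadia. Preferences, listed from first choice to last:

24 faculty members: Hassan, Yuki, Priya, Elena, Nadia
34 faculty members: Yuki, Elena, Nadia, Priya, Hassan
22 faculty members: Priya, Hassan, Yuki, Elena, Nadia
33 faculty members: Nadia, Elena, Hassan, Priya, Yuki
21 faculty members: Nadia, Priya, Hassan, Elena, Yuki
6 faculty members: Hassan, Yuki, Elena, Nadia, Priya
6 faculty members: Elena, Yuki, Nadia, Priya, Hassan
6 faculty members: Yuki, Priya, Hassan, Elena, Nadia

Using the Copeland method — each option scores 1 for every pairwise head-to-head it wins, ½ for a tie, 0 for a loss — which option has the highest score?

Yuki

Elena: beats Priya and Nadia; loses to Yuki and Hassan → score 2.
Yuki: beats Elena and Nadia; ties Priya; loses to Hassan → score 2.5.
Hassan: beats Elena and Yuki; loses to Priya and Nadia → score 2.
Priya: beats Hassan; ties Yuki; loses to Elena and Nadia → score 1.5.
Nadia: beats Hassan and Priya; loses to Elena and Yuki → score 2.
Yuki has the best pairwise record.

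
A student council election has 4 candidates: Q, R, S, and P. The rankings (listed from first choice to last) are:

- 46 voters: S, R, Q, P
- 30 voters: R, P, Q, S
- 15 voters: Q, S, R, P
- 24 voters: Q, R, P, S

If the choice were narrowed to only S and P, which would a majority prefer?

S

Voters preferring S to P: 61; preferring P to S: 54.
S wins the head-to-head.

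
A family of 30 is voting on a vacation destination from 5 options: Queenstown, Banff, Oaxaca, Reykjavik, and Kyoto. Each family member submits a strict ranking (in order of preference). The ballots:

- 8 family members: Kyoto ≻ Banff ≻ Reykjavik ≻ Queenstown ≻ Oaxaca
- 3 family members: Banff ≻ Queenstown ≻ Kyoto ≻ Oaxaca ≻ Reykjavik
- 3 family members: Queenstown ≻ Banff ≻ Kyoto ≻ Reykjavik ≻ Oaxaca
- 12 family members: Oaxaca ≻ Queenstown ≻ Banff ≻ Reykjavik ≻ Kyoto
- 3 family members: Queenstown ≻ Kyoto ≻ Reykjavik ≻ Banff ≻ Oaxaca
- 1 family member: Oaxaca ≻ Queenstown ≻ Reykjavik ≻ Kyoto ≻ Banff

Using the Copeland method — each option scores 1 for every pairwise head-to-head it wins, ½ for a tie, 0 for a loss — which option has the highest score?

Queenstown

Queenstown: beats Banff, Oaxaca, Reykjavik, and Kyoto → score 4.
Banff: beats Oaxaca, Reykjavik, and Kyoto; loses to Queenstown → score 3.
Oaxaca: beats Reykjavik; loses to Queenstown, Banff, and Kyoto → score 1.
Reykjavik: loses to Queenstown, Banff, Oaxaca, and Kyoto → score 0.
Kyoto: beats Oaxaca and Reykjavik; loses to Queenstown and Banff → score 2.
Queenstown has the best pairwise record.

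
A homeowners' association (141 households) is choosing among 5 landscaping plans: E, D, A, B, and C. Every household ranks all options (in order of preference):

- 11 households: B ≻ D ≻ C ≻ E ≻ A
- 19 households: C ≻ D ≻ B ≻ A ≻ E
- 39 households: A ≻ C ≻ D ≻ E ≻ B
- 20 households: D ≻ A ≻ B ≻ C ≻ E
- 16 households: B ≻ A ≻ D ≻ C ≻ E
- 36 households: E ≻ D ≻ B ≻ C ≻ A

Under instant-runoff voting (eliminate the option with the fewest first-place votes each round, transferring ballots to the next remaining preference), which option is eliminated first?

Round 1: E 36, D 20, A 39, B 27, C 19. Eliminate C.

C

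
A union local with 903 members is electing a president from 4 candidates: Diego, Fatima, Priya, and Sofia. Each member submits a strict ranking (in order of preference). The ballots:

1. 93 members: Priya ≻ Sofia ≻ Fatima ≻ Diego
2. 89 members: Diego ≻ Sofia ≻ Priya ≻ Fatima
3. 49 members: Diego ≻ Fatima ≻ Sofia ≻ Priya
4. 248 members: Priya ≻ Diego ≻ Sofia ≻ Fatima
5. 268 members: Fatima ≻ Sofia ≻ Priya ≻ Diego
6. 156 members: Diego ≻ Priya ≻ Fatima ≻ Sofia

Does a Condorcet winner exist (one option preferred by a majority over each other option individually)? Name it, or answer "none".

Priya vs Diego: 609–294 for Priya.
Priya vs Fatima: 586–317 for Priya.
Priya vs Sofia: 497–406 for Priya.
Priya beats every other option head-to-head.

Priya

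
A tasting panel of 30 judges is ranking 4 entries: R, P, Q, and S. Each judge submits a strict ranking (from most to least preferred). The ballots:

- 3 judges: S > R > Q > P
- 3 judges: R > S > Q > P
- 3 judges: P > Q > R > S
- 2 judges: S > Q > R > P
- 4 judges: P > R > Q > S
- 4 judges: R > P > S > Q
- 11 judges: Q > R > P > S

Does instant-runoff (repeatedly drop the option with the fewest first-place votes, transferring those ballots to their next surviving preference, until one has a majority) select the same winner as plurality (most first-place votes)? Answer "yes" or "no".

yes

Instant-runoff — R1 R 7, P 7, Q 11, S 5 (S out); R2 R 10, P 7, Q 13 (P out); R3 R 14, Q 16 (Q winner). Winner: Q.
Plurality — first-place votes: R 7, P 7, Q 11, S 5. Winner: Q.
The two methods agree.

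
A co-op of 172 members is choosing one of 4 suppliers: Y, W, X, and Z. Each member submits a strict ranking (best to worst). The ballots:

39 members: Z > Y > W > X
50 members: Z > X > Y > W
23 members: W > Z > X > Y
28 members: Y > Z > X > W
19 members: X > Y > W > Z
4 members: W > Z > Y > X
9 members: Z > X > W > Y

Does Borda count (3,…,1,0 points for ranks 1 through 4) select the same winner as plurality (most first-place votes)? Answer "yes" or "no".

yes

Borda — scores: Y 254, W 148, X 226, Z 404. Winner: Z.
Plurality — first-place votes: Y 28, W 27, X 19, Z 98. Winner: Z.
The two methods agree.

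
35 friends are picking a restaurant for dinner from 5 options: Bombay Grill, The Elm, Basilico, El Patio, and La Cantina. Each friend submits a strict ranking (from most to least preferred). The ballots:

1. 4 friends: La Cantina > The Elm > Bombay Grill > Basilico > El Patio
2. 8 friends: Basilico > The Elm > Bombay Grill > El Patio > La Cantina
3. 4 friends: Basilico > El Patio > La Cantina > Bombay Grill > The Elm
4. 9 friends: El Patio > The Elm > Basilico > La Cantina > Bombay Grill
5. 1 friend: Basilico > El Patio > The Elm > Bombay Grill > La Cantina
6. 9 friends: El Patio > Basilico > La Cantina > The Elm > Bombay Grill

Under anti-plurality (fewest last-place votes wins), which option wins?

Last-place votes: Bombay Grill 18, The Elm 4, Basilico 0, El Patio 4, La Cantina 9.
Basilico is ranked last by the fewest voters, so Basilico wins.

Basilico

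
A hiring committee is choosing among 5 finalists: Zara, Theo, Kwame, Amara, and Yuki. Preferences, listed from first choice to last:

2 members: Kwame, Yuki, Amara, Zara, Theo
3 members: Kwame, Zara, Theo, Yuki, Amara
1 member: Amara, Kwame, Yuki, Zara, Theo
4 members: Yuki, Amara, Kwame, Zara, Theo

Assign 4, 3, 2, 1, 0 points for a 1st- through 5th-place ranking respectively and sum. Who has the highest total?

Kwame

Zara: 2·1 + 3·3 + 1·1 + 4·1 = 16
Theo: 2·0 + 3·2 + 1·0 + 4·0 = 6
Kwame: 2·4 + 3·4 + 1·3 + 4·2 = 31
Amara: 2·2 + 3·0 + 1·4 + 4·3 = 20
Yuki: 2·3 + 3·1 + 1·2 + 4·4 = 27
Kwame has the highest Borda score (31).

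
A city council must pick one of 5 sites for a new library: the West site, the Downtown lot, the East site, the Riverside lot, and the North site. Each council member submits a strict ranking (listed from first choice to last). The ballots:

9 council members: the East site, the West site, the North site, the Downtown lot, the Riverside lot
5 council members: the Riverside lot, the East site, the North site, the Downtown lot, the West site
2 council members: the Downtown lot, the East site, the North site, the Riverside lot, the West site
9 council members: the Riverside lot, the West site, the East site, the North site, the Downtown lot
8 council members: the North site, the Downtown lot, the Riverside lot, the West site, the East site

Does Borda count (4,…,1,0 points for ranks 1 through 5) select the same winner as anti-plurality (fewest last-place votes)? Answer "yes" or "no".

Borda — scores: the West site 62, the Downtown lot 46, the East site 75, the Riverside lot 74, the North site 73. Winner: the East site.
Anti-plurality — last-place votes: the West site 7, the Downtown lot 9, the East site 8, the Riverside lot 9, the North site 0. Winner: the North site.
The two methods disagree.

no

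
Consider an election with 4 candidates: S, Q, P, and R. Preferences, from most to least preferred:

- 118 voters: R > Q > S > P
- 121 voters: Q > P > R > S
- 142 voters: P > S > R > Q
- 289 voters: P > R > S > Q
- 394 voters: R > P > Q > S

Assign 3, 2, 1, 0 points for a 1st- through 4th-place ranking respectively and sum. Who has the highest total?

R

S: 118·1 + 121·0 + 142·2 + 289·1 + 394·0 = 691
Q: 118·2 + 121·3 + 142·0 + 289·0 + 394·1 = 993
P: 118·0 + 121·2 + 142·3 + 289·3 + 394·2 = 2323
R: 118·3 + 121·1 + 142·1 + 289·2 + 394·3 = 2377
R has the highest Borda score (2377).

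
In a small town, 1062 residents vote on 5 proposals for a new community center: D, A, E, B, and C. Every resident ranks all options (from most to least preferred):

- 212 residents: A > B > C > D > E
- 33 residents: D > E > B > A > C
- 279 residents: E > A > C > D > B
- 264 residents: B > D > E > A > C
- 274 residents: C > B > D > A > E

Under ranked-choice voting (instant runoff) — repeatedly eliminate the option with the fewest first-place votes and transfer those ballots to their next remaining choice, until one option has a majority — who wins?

Round 1: D 33, A 212, E 279, B 264, C 274. Eliminate D.
Round 2: A 212, E 312, B 264, C 274. Eliminate A.
Round 3: E 312, B 476, C 274. Eliminate C.
Round 4: E 312, B 750. B has a majority.

B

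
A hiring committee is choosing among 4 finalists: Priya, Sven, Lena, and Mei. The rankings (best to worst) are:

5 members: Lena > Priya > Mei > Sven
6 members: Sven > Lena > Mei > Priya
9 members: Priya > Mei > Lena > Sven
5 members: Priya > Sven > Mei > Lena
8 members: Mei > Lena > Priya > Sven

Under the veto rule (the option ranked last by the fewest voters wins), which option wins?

Mei

Last-place votes: Priya 6, Sven 22, Lena 5, Mei 0.
Mei is ranked last by the fewest voters, so Mei wins.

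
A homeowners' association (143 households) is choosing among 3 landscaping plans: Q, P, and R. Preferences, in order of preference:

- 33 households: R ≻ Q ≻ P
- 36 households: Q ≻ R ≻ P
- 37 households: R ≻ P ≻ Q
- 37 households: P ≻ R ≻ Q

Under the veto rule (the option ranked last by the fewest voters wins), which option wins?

Last-place votes: Q 74, P 69, R 0.
R is ranked last by the fewest voters, so R wins.

R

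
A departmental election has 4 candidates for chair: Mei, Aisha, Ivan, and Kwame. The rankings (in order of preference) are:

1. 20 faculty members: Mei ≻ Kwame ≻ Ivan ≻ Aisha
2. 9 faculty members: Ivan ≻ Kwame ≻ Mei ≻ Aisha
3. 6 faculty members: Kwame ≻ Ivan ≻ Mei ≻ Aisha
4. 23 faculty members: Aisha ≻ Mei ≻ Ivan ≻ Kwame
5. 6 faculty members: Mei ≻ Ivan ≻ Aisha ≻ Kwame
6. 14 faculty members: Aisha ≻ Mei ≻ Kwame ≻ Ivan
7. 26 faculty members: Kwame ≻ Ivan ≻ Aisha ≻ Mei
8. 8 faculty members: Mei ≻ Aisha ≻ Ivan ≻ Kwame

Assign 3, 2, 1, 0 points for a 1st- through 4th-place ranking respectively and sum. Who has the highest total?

Mei

Mei: 20·3 + 9·1 + 6·1 + 23·2 + 6·3 + 14·2 + 26·0 + 8·3 = 191
Aisha: 20·0 + 9·0 + 6·0 + 23·3 + 6·1 + 14·3 + 26·1 + 8·2 = 159
Ivan: 20·1 + 9·3 + 6·2 + 23·1 + 6·2 + 14·0 + 26·2 + 8·1 = 154
Kwame: 20·2 + 9·2 + 6·3 + 23·0 + 6·0 + 14·1 + 26·3 + 8·0 = 168
Mei has the highest Borda score (191).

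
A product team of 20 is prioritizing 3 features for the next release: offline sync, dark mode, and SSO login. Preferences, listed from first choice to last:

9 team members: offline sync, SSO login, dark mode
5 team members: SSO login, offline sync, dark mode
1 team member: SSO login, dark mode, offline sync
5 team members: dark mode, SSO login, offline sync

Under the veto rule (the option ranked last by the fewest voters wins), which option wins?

Last-place votes: offline sync 6, dark mode 14, SSO login 0.
SSO login is ranked last by the fewest voters, so SSO login wins.

SSO login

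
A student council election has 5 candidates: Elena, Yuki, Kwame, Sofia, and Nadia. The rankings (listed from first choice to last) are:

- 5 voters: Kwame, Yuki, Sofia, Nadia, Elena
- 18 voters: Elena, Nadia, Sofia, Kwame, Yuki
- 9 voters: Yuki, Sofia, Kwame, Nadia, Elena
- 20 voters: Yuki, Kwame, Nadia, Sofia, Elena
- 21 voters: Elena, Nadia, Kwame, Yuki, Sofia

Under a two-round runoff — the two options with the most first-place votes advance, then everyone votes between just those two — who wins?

Elena

Round 1 first-place votes: Elena 39, Yuki 29, Kwame 5, Sofia 0, Nadia 0.
Elena and Yuki advance.
Runoff: Elena is preferred to Yuki by 39 voters; Yuki by 34.
Elena wins the runoff.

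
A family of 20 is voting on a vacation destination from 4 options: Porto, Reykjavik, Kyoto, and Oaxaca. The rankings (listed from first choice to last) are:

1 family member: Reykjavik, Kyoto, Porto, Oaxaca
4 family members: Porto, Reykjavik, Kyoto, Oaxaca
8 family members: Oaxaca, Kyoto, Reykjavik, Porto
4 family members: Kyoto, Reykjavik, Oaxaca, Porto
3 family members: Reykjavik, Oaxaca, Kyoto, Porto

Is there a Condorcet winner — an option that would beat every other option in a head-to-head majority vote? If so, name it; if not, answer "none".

Checking pairwise contests:
Reykjavik beats Porto 16–4.
Kyoto beats Reykjavik 12–8.
Oaxaca beats Kyoto 11–9.
Reykjavik beats Oaxaca 12–8.
Every option loses at least one head-to-head, so there is no Condorcet winner.

none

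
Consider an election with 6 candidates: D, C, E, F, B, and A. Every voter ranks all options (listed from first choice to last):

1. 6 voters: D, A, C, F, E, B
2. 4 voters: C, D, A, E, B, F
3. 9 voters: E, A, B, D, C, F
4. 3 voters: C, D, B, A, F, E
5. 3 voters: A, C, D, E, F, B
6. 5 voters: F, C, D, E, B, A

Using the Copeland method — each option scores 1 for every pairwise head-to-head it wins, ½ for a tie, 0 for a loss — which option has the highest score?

D

D: beats E, F, B, and A; ties C → score 4.5.
C: beats E, F, and B; ties D; loses to A → score 3.5.
E: beats F and B; loses to D, C, and A → score 2.
F: loses to D, C, E, B, and A → score 0.
B: beats F; loses to D, C, E, and A → score 1.
A: beats C, E, F, and B; loses to D → score 4.
D has the best pairwise record.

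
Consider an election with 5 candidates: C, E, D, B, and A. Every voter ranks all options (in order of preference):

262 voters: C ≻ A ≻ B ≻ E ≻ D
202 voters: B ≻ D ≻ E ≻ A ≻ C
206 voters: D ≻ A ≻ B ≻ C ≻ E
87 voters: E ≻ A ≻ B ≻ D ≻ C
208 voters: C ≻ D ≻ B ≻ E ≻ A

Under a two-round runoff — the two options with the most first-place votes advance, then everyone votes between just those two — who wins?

Round 1 first-place votes: C 470, E 87, D 206, B 202, A 0.
C and D advance.
Runoff: C is preferred to D by 470 voters; D by 495.
D wins the runoff.

D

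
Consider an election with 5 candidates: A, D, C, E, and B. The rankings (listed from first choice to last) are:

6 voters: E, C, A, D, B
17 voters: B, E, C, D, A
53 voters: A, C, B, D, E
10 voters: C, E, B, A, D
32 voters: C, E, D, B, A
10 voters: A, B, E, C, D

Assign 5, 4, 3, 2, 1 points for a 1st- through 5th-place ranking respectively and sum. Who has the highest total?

C

A: 6·3 + 17·1 + 53·5 + 10·2 + 32·1 + 10·5 = 402
D: 6·2 + 17·2 + 53·2 + 10·1 + 32·3 + 10·1 = 268
C: 6·4 + 17·3 + 53·4 + 10·5 + 32·5 + 10·2 = 517
E: 6·5 + 17·4 + 53·1 + 10·4 + 32·4 + 10·3 = 349
B: 6·1 + 17·5 + 53·3 + 10·3 + 32·2 + 10·4 = 384
C has the highest Borda score (517).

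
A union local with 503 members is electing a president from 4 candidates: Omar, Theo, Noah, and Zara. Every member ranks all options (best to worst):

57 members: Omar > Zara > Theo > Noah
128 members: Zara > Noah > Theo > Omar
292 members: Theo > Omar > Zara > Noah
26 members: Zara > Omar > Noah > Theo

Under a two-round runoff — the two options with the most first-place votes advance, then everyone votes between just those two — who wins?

Theo

Round 1 first-place votes: Omar 57, Theo 292, Noah 0, Zara 154.
Theo and Zara advance.
Runoff: Theo is preferred to Zara by 292 voters; Zara by 211.
Theo wins the runoff.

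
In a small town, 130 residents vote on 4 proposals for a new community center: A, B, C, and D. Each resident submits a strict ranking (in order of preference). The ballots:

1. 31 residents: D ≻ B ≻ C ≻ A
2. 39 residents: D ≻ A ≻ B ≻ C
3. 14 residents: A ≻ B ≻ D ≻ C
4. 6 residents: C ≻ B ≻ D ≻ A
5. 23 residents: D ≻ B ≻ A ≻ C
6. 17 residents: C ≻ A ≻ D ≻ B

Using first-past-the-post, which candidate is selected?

First-place votes: A 14, B 0, C 23, D 93.
D has the most first-place votes.

D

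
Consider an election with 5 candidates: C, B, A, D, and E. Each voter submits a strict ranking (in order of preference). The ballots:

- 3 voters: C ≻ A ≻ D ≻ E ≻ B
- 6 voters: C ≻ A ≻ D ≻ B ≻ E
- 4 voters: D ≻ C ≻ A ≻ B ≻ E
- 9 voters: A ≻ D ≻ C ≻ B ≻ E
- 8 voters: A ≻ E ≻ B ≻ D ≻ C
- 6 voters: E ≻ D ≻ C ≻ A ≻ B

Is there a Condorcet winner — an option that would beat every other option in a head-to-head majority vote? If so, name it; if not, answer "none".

Checking pairwise contests:
D beats C 27–9.
C beats B 28–8.
C beats A 19–17.
A beats D 26–10.
C beats E 22–14.
Every option loses at least one head-to-head, so there is no Condorcet winner.

none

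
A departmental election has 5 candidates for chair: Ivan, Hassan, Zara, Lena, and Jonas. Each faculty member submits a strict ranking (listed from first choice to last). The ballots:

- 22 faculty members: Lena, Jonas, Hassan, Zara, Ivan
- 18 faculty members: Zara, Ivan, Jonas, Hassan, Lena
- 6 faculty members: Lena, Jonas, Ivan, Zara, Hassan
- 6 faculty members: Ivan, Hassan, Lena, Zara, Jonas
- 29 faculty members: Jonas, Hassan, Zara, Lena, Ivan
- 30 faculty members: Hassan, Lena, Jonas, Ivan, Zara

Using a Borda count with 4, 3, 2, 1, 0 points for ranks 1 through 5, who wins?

Jonas

Ivan: 22·0 + 18·3 + 6·2 + 6·4 + 29·0 + 30·1 = 120
Hassan: 22·2 + 18·1 + 6·0 + 6·3 + 29·3 + 30·4 = 287
Zara: 22·1 + 18·4 + 6·1 + 6·1 + 29·2 + 30·0 = 164
Lena: 22·4 + 18·0 + 6·4 + 6·2 + 29·1 + 30·3 = 243
Jonas: 22·3 + 18·2 + 6·3 + 6·0 + 29·4 + 30·2 = 296
Jonas has the highest Borda score (296).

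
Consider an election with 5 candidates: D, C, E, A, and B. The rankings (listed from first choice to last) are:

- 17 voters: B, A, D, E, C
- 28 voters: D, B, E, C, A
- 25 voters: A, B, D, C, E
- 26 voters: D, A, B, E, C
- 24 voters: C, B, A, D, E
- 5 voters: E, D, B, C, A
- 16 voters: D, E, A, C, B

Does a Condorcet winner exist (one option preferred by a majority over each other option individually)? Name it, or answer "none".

D vs C: 117–24 for D.
D vs E: 136–5 for D.
D vs A: 75–66 for D.
D vs B: 75–66 for D.
D beats every other option head-to-head.

D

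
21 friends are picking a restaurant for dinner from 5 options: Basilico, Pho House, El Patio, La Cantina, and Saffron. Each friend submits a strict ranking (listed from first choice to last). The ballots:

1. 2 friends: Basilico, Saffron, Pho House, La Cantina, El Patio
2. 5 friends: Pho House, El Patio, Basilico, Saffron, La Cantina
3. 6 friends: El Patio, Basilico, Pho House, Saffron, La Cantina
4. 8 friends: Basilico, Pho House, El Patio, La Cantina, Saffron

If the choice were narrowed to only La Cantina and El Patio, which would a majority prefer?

El Patio

Voters preferring La Cantina to El Patio: 2; preferring El Patio to La Cantina: 19.
El Patio wins the head-to-head.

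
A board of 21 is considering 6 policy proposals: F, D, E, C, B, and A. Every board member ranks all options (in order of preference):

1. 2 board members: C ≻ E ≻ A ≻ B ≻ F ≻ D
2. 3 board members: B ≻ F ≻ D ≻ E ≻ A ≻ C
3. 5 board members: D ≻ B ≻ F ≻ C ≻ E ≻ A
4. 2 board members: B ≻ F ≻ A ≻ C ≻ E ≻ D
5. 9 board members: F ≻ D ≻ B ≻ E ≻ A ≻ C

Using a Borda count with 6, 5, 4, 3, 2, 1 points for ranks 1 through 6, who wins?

F: 2·2 + 3·5 + 5·4 + 2·5 + 9·6 = 103
D: 2·1 + 3·4 + 5·6 + 2·1 + 9·5 = 91
E: 2·5 + 3·3 + 5·2 + 2·2 + 9·3 = 60
C: 2·6 + 3·1 + 5·3 + 2·3 + 9·1 = 45
B: 2·3 + 3·6 + 5·5 + 2·6 + 9·4 = 97
A: 2·4 + 3·2 + 5·1 + 2·4 + 9·2 = 45
F has the highest Borda score (103).

F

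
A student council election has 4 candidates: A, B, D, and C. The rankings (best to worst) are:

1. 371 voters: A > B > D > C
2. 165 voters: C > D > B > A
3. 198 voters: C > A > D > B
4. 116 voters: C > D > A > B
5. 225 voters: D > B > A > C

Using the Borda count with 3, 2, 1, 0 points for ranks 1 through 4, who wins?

A: 371·3 + 165·0 + 198·2 + 116·1 + 225·1 = 1850
B: 371·2 + 165·1 + 198·0 + 116·0 + 225·2 = 1357
D: 371·1 + 165·2 + 198·1 + 116·2 + 225·3 = 1806
C: 371·0 + 165·3 + 198·3 + 116·3 + 225·0 = 1437
A has the highest Borda score (1850).

A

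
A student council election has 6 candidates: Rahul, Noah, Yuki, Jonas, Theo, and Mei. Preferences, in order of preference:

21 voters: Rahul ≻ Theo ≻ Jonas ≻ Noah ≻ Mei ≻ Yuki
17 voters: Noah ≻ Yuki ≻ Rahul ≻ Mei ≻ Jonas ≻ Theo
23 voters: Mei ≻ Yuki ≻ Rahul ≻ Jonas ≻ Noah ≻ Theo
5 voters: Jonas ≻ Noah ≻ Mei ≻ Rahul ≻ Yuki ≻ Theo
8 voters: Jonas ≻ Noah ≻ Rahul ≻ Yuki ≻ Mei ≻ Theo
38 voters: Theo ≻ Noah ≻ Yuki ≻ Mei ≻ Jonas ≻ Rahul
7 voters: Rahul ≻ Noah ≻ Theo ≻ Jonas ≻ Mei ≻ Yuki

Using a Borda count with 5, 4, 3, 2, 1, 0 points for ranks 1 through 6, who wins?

Noah

Rahul: 21·5 + 17·3 + 23·3 + 5·2 + 8·3 + 38·0 + 7·5 = 294
Noah: 21·2 + 17·5 + 23·1 + 5·4 + 8·4 + 38·4 + 7·4 = 382
Yuki: 21·0 + 17·4 + 23·4 + 5·1 + 8·2 + 38·3 + 7·0 = 295
Jonas: 21·3 + 17·1 + 23·2 + 5·5 + 8·5 + 38·1 + 7·2 = 243
Theo: 21·4 + 17·0 + 23·0 + 5·0 + 8·0 + 38·5 + 7·3 = 295
Mei: 21·1 + 17·2 + 23·5 + 5·3 + 8·1 + 38·2 + 7·1 = 276
Noah has the highest Borda score (382).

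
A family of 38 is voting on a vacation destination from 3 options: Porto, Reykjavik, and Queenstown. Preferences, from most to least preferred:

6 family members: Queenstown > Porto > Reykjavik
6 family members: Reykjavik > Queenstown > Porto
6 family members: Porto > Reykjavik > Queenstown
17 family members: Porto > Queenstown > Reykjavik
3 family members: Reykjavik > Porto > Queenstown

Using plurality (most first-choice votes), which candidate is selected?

Porto

First-place votes: Porto 23, Reykjavik 9, Queenstown 6.
Porto has the most first-place votes.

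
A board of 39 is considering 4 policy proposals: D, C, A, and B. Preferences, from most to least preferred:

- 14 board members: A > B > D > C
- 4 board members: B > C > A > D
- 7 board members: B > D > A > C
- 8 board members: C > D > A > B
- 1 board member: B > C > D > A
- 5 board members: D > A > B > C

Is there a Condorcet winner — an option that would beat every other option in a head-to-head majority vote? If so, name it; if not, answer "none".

none

Checking pairwise contests:
B beats D 26–13.
D beats C 26–13.
D beats A 21–18.
A beats B 27–12.
Every option loses at least one head-to-head, so there is no Condorcet winner.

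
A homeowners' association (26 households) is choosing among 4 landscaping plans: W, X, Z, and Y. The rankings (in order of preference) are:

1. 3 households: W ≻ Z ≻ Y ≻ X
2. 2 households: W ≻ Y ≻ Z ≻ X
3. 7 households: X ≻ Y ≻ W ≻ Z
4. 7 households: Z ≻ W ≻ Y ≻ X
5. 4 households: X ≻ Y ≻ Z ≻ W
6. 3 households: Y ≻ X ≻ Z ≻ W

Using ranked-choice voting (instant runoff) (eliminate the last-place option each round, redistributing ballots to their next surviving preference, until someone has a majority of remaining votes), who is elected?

X

Round 1: W 5, X 11, Z 7, Y 3. Eliminate Y.
Round 2: W 5, X 14, Z 7. X has a majority.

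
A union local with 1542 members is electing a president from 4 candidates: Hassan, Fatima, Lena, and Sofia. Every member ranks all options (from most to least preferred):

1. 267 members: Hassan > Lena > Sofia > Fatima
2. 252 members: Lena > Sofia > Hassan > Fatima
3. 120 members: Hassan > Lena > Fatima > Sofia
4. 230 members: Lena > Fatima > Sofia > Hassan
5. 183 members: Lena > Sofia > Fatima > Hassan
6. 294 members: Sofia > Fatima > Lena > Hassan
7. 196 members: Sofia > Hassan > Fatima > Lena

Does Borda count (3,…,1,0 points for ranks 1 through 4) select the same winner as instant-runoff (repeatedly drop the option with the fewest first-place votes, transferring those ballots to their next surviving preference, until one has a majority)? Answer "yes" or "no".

Borda — scores: Hassan 1805, Fatima 1547, Lena 3063, Sofia 2837. Winner: Lena.
Instant-runoff — R1 Hassan 387, Fatima 0, Lena 665, Sofia 490 (Fatima out); R2 Hassan 387, Lena 665, Sofia 490 (Hassan out); R3 Lena 1052, Sofia 490 (Lena winner). Winner: Lena.
The two methods agree.

yes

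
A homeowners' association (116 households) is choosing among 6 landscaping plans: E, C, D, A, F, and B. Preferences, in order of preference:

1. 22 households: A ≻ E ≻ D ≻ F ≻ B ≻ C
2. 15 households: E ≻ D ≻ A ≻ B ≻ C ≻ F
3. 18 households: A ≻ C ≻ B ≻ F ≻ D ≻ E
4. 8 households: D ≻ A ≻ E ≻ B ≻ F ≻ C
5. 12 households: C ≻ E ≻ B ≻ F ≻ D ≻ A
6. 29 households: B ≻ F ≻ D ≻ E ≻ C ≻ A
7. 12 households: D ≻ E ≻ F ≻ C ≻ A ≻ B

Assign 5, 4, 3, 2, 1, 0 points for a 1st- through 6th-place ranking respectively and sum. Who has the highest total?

D

E: 22·4 + 15·5 + 18·0 + 8·3 + 12·4 + 29·2 + 12·4 = 341
C: 22·0 + 15·1 + 18·4 + 8·0 + 12·5 + 29·1 + 12·2 = 200
D: 22·3 + 15·4 + 18·1 + 8·5 + 12·1 + 29·3 + 12·5 = 343
A: 22·5 + 15·3 + 18·5 + 8·4 + 12·0 + 29·0 + 12·1 = 289
F: 22·2 + 15·0 + 18·2 + 8·1 + 12·2 + 29·4 + 12·3 = 264
B: 22·1 + 15·2 + 18·3 + 8·2 + 12·3 + 29·5 + 12·0 = 303
D has the highest Borda score (343).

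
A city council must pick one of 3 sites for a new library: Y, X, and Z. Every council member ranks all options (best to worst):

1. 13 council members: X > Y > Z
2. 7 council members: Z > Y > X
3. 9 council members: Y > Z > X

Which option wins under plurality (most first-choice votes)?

First-place votes: Y 9, X 13, Z 7.
X has the most first-place votes.

X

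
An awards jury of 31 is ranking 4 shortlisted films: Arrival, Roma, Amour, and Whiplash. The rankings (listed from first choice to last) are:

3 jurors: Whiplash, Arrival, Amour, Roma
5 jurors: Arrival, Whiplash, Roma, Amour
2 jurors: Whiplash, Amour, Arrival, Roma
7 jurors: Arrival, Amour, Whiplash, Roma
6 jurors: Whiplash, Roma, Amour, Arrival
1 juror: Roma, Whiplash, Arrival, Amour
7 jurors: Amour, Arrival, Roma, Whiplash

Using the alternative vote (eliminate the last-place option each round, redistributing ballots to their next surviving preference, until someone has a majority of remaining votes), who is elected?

Arrival

Round 1: Arrival 12, Roma 1, Amour 7, Whiplash 11. Eliminate Roma.
Round 2: Arrival 12, Amour 7, Whiplash 12. Eliminate Amour.
Round 3: Arrival 19, Whiplash 12. Arrival has a majority.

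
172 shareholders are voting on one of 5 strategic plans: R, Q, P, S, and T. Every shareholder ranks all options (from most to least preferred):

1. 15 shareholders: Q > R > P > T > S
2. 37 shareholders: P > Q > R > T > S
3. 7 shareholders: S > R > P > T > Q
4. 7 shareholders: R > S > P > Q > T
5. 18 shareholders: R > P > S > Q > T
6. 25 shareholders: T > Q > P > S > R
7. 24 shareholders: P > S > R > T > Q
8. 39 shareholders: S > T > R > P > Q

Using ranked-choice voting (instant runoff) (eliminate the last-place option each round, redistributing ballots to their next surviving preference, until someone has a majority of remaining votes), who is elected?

Round 1: R 25, Q 15, P 61, S 46, T 25. Eliminate Q.
Round 2: R 40, P 61, S 46, T 25. Eliminate T.
Round 3: R 40, P 86, S 46. Eliminate R.
Round 4: P 119, S 53. P has a majority.

P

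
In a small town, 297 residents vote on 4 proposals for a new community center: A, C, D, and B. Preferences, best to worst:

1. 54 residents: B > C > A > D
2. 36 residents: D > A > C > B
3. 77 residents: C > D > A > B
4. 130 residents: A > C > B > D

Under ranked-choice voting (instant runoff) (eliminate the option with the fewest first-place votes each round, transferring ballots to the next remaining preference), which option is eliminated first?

D

Round 1: A 130, C 77, D 36, B 54. Eliminate D.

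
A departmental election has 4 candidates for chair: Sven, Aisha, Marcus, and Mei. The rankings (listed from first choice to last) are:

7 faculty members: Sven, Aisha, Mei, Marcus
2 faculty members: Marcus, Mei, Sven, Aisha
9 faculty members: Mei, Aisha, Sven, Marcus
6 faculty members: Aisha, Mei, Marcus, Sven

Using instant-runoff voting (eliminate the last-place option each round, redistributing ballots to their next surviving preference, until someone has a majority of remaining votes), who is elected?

Round 1: Sven 7, Aisha 6, Marcus 2, Mei 9. Eliminate Marcus.
Round 2: Sven 7, Aisha 6, Mei 11. Eliminate Aisha.
Round 3: Sven 7, Mei 17. Mei has a majority.

Mei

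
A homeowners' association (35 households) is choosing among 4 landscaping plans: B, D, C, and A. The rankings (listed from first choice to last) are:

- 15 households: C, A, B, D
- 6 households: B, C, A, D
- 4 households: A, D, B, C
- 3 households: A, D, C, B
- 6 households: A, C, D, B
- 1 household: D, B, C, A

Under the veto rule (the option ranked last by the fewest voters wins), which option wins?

A

Last-place votes: B 9, D 21, C 4, A 1.
A is ranked last by the fewest voters, so A wins.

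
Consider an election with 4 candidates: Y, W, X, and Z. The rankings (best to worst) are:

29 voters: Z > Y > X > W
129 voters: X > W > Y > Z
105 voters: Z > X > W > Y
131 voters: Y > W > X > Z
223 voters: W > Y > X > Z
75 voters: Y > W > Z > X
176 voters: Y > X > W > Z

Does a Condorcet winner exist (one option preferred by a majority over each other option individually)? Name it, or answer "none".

none

Checking pairwise contests:
W beats Y 457–411.
X beats W 439–429.
Y beats X 634–234.
Y beats Z 734–134.
Every option loses at least one head-to-head, so there is no Condorcet winner.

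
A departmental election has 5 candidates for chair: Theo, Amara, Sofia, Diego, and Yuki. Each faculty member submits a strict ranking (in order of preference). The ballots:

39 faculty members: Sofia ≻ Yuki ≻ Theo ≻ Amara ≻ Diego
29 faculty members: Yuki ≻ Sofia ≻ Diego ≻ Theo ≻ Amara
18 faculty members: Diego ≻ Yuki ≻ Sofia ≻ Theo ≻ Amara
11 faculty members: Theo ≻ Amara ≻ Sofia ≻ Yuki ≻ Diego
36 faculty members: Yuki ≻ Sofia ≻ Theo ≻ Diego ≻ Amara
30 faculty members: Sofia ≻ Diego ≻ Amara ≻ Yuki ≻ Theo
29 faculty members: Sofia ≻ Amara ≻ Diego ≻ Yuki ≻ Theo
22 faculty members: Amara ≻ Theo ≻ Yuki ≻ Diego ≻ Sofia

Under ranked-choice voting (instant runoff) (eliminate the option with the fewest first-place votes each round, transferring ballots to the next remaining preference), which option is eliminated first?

Theo

Round 1: Theo 11, Amara 22, Sofia 98, Diego 18, Yuki 65. Eliminate Theo.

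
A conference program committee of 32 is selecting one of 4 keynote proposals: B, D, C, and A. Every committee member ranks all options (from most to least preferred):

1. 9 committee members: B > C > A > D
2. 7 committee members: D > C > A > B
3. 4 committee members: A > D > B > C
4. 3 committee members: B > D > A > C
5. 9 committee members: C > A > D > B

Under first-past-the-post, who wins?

B

First-place votes: B 12, D 7, C 9, A 4.
B has the most first-place votes.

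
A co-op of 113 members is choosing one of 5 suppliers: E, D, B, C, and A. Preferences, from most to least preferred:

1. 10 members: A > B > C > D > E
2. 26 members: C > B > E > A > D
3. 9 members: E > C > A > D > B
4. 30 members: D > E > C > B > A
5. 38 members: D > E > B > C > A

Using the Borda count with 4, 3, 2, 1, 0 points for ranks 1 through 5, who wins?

E: 10·0 + 26·2 + 9·4 + 30·3 + 38·3 = 292
D: 10·1 + 26·0 + 9·1 + 30·4 + 38·4 = 291
B: 10·3 + 26·3 + 9·0 + 30·1 + 38·2 = 214
C: 10·2 + 26·4 + 9·3 + 30·2 + 38·1 = 249
A: 10·4 + 26·1 + 9·2 + 30·0 + 38·0 = 84
E has the highest Borda score (292).

E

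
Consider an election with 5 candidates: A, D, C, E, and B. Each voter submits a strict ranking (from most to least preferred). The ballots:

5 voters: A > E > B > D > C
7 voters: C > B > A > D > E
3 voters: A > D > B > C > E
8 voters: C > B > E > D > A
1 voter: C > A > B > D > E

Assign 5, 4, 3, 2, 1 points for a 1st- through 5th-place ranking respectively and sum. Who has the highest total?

C

A: 5·5 + 7·3 + 3·5 + 8·1 + 1·4 = 73
D: 5·2 + 7·2 + 3·4 + 8·2 + 1·2 = 54
C: 5·1 + 7·5 + 3·2 + 8·5 + 1·5 = 91
E: 5·4 + 7·1 + 3·1 + 8·3 + 1·1 = 55
B: 5·3 + 7·4 + 3·3 + 8·4 + 1·3 = 87
C has the highest Borda score (91).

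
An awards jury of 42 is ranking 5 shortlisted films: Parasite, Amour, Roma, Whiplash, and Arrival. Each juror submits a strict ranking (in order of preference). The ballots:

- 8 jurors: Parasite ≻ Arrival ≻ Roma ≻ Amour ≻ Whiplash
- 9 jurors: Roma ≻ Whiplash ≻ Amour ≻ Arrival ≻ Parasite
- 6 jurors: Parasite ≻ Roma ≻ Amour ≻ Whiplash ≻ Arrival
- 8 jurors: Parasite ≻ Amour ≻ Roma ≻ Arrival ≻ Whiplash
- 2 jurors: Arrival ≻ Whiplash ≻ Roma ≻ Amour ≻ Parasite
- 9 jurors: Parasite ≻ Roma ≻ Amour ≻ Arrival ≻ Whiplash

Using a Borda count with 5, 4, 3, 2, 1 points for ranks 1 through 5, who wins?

Parasite: 8·5 + 9·1 + 6·5 + 8·5 + 2·1 + 9·5 = 166
Amour: 8·2 + 9·3 + 6·3 + 8·4 + 2·2 + 9·3 = 124
Roma: 8·3 + 9·5 + 6·4 + 8·3 + 2·3 + 9·4 = 159
Whiplash: 8·1 + 9·4 + 6·2 + 8·1 + 2·4 + 9·1 = 81
Arrival: 8·4 + 9·2 + 6·1 + 8·2 + 2·5 + 9·2 = 100
Parasite has the highest Borda score (166).

Parasite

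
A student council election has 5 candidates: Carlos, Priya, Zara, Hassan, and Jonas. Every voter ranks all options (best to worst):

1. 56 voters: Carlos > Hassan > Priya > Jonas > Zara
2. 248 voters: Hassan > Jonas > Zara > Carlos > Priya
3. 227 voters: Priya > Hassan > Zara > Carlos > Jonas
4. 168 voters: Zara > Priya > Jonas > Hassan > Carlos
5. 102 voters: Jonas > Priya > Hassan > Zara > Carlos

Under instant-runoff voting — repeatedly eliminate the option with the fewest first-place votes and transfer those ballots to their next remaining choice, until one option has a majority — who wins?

Priya

Round 1: Carlos 56, Priya 227, Zara 168, Hassan 248, Jonas 102. Eliminate Carlos.
Round 2: Priya 227, Zara 168, Hassan 304, Jonas 102. Eliminate Jonas.
Round 3: Priya 329, Zara 168, Hassan 304. Eliminate Zara.
Round 4: Priya 497, Hassan 304. Priya has a majority.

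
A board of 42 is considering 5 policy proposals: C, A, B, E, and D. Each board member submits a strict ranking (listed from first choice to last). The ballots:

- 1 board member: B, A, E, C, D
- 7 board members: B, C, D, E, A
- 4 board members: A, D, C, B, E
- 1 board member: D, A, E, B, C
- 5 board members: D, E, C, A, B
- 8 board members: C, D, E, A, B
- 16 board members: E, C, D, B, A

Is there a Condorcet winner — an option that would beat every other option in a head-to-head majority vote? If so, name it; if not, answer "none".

none

Checking pairwise contests:
E beats C 23–19.
C beats A 36–6.
C beats B 33–9.
D beats E 25–17.
C beats D 32–10.
Every option loses at least one head-to-head, so there is no Condorcet winner.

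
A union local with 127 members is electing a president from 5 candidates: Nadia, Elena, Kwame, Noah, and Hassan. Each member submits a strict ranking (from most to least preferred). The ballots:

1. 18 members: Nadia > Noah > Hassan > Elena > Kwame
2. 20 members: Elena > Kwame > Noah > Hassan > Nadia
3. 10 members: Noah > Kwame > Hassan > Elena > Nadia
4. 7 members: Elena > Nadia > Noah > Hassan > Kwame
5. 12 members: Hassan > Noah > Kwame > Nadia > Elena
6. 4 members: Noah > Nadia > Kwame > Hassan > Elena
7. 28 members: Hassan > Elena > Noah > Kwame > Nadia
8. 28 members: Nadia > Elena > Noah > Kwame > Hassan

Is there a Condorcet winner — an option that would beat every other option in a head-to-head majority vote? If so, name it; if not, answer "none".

Checking pairwise contests:
Elena beats Nadia 65–62.
Hassan beats Elena 72–55.
Elena beats Kwame 101–26.
Elena beats Noah 83–44.
Noah beats Hassan 87–40.
Every option loses at least one head-to-head, so there is no Condorcet winner.

none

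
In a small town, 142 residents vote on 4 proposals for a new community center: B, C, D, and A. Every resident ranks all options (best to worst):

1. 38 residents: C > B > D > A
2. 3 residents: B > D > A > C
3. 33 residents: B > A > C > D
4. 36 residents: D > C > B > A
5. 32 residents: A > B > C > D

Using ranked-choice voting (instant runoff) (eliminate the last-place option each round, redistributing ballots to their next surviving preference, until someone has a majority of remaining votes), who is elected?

Round 1: B 36, C 38, D 36, A 32. Eliminate A.
Round 2: B 68, C 38, D 36. Eliminate D.
Round 3: B 68, C 74. C has a majority.

C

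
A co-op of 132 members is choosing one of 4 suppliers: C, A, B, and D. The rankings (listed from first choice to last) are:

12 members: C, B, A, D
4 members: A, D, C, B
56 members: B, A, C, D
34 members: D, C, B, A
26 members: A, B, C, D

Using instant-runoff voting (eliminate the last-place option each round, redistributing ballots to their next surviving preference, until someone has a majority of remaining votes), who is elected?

B

Round 1: C 12, A 30, B 56, D 34. Eliminate C.
Round 2: A 30, B 68, D 34. B has a majority.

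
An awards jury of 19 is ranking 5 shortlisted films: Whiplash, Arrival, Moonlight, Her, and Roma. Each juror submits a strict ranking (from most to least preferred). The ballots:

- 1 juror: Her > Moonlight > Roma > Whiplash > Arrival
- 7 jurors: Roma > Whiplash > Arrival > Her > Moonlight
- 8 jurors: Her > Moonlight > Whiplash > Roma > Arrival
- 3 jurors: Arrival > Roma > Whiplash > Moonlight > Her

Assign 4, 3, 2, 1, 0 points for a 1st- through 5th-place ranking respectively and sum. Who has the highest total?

Whiplash: 1·1 + 7·3 + 8·2 + 3·2 = 44
Arrival: 1·0 + 7·2 + 8·0 + 3·4 = 26
Moonlight: 1·3 + 7·0 + 8·3 + 3·1 = 30
Her: 1·4 + 7·1 + 8·4 + 3·0 = 43
Roma: 1·2 + 7·4 + 8·1 + 3·3 = 47
Roma has the highest Borda score (47).

Roma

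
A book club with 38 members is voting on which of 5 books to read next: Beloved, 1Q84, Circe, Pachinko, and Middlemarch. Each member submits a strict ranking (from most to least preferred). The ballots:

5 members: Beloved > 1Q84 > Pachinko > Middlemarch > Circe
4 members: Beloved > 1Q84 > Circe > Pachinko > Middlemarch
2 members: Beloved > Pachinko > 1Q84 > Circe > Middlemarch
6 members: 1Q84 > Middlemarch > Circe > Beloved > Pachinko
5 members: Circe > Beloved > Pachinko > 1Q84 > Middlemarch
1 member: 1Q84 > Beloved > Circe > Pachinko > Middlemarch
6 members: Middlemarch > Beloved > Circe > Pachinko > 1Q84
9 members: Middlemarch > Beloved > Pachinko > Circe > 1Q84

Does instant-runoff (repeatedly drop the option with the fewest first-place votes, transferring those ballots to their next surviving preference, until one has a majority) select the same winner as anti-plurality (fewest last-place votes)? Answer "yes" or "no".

Instant-runoff — R1 Beloved 11, 1Q84 7, Circe 5, Pachinko 0, Middlemarch 15 (Pachinko out); R2 Beloved 11, 1Q84 7, Circe 5, Middlemarch 15 (Circe out); R3 Beloved 16, 1Q84 7, Middlemarch 15 (1Q84 out); R4 Beloved 17, Middlemarch 21 (Middlemarch winner). Winner: Middlemarch.
Anti-plurality — last-place votes: Beloved 0, 1Q84 15, Circe 5, Pachinko 6, Middlemarch 12. Winner: Beloved.
The two methods disagree.

no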